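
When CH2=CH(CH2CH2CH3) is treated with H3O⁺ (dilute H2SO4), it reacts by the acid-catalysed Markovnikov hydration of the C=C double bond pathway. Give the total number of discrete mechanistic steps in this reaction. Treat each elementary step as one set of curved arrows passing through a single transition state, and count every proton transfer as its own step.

Step 1: Electrophilic addition begins with the π(C=C) electrons forming a bond to the proton of H3O⁺. Following Markovnikov's rule, the resulting cation is secondary. H2O is released.
(No 1,2-shift: no single shift to an adjacent carbon would give a more stable cation.)
Step 2: A lone pair on the oxygen of H2O attacks the carbocation, forming a C–O bond and an oxonium ion (a protonated alcohol).
Step 3: Proton transfer from the O–H of the oxonium ion to H2O completes the catalytic cycle and yields the alcohol.
Total: 3 elementary steps.

3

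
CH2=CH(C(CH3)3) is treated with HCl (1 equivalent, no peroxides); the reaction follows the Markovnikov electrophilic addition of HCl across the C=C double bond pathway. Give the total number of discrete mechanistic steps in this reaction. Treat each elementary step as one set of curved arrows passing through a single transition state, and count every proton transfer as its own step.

Step 1: Protonation of the alkene by HCl: the π bond acts as the nucleophile and picks up H⁺, giving the more stable (Markovnikov) secondary carbocation. The H–Cl bond breaks heterolytically, releasing Cl⁻.
Step 2: Carbocation rearrangement: a 1,2-methyl shift from the adjacent tert-butyl carbon converts the initially-formed secondary cation into the more stable tertiary cation.
Step 3: The Cl⁻ anion donates a lone pair to the carbocation, forming the new C–Cl σ-bond and giving the neutral alkyl halide.
Total: 3 elementary steps.

3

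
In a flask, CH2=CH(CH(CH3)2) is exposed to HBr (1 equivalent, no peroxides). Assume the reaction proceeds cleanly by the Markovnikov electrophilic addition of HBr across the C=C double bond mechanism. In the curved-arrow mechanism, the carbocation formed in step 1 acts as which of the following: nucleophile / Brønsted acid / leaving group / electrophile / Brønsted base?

Step 3: Br⁻ captures the cation: a lone pair on Br⁻ fills the empty p orbital, producing the alkyl halide product.
The carbocation formed in step 1 accepts an electron pair into an empty or π* orbital — it is the electrophile.

electrophile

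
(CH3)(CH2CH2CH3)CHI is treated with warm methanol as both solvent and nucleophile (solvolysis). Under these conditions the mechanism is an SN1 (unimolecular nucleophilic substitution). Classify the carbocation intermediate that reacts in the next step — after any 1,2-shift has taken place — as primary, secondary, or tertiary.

Step 1: Ionisation: the C–I σ-bond cleaves heterolytically; both bonding electrons depart with I⁻, leaving a secondary carbocation at the α-carbon.
No single 1,2-shift to an adjacent carbon would give a more-substituted cation, so no rearrangement occurs.

secondary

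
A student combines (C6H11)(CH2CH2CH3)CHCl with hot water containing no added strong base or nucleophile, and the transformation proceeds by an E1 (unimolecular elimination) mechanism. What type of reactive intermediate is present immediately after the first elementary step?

Step 1: Unassisted departure of Cl⁻ (taking the C–Cl bonding pair) generates a secondary carbocation.
After step 1 the species present is a secondary carbocation.

secondary carbocation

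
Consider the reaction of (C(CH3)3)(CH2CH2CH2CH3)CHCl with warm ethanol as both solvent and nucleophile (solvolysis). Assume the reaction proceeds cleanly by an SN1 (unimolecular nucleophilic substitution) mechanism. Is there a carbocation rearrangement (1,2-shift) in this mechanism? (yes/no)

The first-formed carbocation is secondary.
The adjacent tert-butyl carbon has no hydrogen but bears methyl groups; migration of one methyl with its bonding pair (a 1,2-methyl shift) places the charge on a tertiary centre.
Tertiary is more stable than secondary, so the shift occurs.

yes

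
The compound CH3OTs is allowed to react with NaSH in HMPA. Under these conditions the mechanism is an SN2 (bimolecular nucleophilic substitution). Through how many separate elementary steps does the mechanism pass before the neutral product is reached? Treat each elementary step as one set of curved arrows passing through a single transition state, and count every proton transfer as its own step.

1

Step 1: The hydrosulfide nucleophile donates a lone pair from S to the α-carbon in a backside attack; simultaneously the C–O σ-bond breaks and both of its electrons leave with TsO⁻. One concerted step with inversion of configuration.
Total: 1 elementary step.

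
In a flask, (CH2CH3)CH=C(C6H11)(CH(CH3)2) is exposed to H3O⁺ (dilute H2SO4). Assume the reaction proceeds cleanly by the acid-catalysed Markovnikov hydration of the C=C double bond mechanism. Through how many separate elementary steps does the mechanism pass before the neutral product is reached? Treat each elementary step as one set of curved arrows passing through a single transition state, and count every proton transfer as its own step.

Step 1: Electrophilic addition begins with the π(C=C) electrons forming a bond to the proton of H3O⁺. Following Markovnikov's rule, the resulting cation is tertiary. H2O is released.
(No 1,2-shift: no single shift to an adjacent carbon would give a more stable cation.)
Step 2: Nucleophilic capture of the cation by H2O produces the protonated alcohol (an oxonium ion).
Step 3: Proton transfer from the O–H of the oxonium ion to H2O completes the catalytic cycle and yields the alcohol.
Total: 3 elementary steps.

3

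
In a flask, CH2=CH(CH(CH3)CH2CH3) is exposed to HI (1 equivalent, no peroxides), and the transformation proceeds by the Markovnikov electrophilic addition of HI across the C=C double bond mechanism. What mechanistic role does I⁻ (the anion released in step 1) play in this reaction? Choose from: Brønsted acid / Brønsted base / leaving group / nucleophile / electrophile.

Step 3: Nucleophilic attack by I⁻ on the carbocation completes the addition, giving R–I.
I⁻ (the anion released in step 1) donates an electron pair to form a new σ-bond to carbon — it is the nucleophile.

nucleophile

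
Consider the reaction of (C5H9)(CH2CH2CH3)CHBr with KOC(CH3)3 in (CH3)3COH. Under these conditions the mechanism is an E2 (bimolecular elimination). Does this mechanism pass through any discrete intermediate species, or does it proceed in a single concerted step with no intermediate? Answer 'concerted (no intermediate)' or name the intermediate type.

concerted (no intermediate)

In one step, (CH3)3CO⁻ pulls off a β-proton, the C–Br bond cleaves, and a C=C double bond forms between the α- and β-carbons (E2, anti elimination).
All bond changes occur in one transition state; no discrete intermediate is formed.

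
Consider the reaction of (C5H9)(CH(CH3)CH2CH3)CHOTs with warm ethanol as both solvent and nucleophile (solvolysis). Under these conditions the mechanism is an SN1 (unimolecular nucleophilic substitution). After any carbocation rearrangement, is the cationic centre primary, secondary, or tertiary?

Step 1: Ionisation: the C–O σ-bond cleaves heterolytically; both bonding electrons depart with TsO⁻, leaving a secondary carbocation at the α-carbon.
Step 2: A hydride (H with its bonding pair) migrates from the adjacent sec-butyl carbon to the cationic centre — a 1,2-hydride shift — upgrading the secondary cation to a tertiary one.
The cation rearranges from secondary to tertiary via a 1,2-hydride shift from the adjacent sec-butyl carbon; the tertiary cation is what reacts next.

tertiary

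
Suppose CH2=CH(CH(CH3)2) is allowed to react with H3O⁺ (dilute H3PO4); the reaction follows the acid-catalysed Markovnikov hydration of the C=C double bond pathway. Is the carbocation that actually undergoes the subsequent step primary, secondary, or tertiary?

Step 1: Protonation of the alkene by H3O⁺: the π bond acts as the nucleophile and picks up H⁺, giving the more stable (Markovnikov) secondary carbocation. H2O is released.
Step 2: Carbocation rearrangement: a 1,2-hydride shift from the adjacent isopropyl carbon converts the initially-formed secondary cation into the more stable tertiary cation.
The cation rearranges from secondary to tertiary via a 1,2-hydride shift from the adjacent isopropyl carbon; the tertiary cation is what reacts next.

tertiary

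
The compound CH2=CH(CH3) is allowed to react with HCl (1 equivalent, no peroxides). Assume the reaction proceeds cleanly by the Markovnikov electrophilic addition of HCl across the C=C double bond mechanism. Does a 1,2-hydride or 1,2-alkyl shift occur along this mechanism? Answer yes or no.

The first-formed carbocation is secondary.
No single 1,2-shift to an adjacent carbon would produce a more-substituted cation than the one already present, so no rearrangement occurs.

no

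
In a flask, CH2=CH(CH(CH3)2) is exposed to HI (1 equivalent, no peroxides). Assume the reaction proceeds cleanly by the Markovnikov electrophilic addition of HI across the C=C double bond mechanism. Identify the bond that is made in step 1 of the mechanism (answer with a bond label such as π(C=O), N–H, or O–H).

C–H

Step 1: Electrophilic addition begins with the π(C=C) electrons forming a bond to the proton of HI. Following Markovnikov's rule, the resulting cation is secondary. The H–I bond breaks heterolytically, releasing I⁻.
The bond formed in this step is the C–H bond.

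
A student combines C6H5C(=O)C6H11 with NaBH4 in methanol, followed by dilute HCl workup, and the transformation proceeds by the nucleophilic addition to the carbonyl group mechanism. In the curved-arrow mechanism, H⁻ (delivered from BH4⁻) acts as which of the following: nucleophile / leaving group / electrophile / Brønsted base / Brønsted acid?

Step 1: H⁻ (delivered from BH4⁻) attacks the sp² carbonyl carbon; the C=O π bond breaks and the electrons end up as a lone pair on the alkoxide oxygen of the tetrahedral intermediate.
H⁻ (delivered from BH4⁻) donates an electron pair to form a new σ-bond to carbon — it is the nucleophile.

nucleophile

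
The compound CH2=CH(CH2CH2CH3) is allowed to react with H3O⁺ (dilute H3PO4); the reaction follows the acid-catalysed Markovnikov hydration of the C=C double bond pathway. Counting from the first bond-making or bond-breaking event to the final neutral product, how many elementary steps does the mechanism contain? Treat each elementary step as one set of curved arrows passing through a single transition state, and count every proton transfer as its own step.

3

Step 1: Electrophilic addition begins with the π(C=C) electrons forming a bond to the proton of H3O⁺. Following Markovnikov's rule, the resulting cation is secondary. H2O is released.
(No 1,2-shift: no single shift to an adjacent carbon would give a more stable cation.)
Step 2: A lone pair on the oxygen of H2O attacks the carbocation, forming a C–O bond and an oxonium ion (a protonated alcohol).
Step 3: Proton transfer from the O–H of the oxonium ion to H2O completes the catalytic cycle and yields the alcohol.
Total: 3 elementary steps.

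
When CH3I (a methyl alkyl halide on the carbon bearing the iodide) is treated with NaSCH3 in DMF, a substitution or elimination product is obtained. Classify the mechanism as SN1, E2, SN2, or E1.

SN2

Conditions: a methyl substrate with a strong nucleophile in the polar aprotic solvent DMF.
These conditions are the textbook signature of the SN2 pathway.
An unhindered substrate with a strong nucleophile in a polar aprotic solvent favours one-step backside displacement.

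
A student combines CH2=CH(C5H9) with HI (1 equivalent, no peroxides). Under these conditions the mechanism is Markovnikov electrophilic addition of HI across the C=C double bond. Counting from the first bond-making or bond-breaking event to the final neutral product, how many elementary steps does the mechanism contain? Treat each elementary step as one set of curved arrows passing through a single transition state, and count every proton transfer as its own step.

3

Step 1: The π electrons of the C=C bond attack a proton of HI; Markovnikov addition places the new C–H on the less-substituted alkene carbon, so the positive charge ends up on the more-substituted carbon — a secondary carbocation. The H–I bond breaks heterolytically, releasing I⁻.
Step 2: A hydride (H with its bonding pair) migrates from the adjacent cyclopentyl carbon to the cationic centre — a 1,2-hydride shift — upgrading the secondary cation to a tertiary one.
Step 3: The I⁻ anion donates a lone pair to the carbocation, forming the new C–I σ-bond and giving the neutral alkyl halide.
Total: 3 elementary steps.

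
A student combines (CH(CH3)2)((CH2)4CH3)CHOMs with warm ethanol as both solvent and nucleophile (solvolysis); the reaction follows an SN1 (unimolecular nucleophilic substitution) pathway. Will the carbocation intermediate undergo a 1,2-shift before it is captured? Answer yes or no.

The first-formed carbocation is secondary.
The adjacent isopropyl carbon already bears 2 other carbon substituents and has a hydrogen to migrate; after a 1,2-hydride shift from that carbon the positive charge sits on a tertiary centre.
Tertiary is more stable than secondary, so the shift occurs.

yes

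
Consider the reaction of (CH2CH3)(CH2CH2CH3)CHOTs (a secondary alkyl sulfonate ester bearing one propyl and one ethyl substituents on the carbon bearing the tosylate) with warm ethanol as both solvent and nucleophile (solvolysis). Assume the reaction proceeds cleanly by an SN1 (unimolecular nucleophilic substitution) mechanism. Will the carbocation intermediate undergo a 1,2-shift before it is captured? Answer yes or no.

The first-formed carbocation is secondary.
No single 1,2-shift to an adjacent carbon would produce a more-substituted cation than the one already present, so no rearrangement occurs.

no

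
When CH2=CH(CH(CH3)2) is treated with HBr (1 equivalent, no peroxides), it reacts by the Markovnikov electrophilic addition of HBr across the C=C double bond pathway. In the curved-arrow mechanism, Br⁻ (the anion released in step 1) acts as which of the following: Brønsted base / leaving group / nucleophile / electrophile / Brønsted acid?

Step 3: The Br⁻ anion donates a lone pair to the carbocation, forming the new C–Br σ-bond and giving the neutral alkyl halide.
Br⁻ (the anion released in step 1) donates an electron pair to form a new σ-bond to carbon — it is the nucleophile.

nucleophile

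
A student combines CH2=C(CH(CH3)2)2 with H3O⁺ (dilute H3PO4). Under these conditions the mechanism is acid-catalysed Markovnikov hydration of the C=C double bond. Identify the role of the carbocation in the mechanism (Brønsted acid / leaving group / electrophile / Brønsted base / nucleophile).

Step 2: Water acts as the nucleophile: an oxygen lone pair bonds to the cationic carbon, giving an oxonium-ion intermediate.
The carbocation accepts an electron pair into an empty or π* orbital — it is the electrophile.

electrophile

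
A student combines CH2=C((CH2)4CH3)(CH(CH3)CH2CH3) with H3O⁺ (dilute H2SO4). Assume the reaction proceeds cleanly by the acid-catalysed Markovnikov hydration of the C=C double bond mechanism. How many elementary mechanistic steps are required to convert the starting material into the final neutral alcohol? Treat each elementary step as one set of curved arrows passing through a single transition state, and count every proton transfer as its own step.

3

Step 1: Electrophilic addition begins with the π(C=C) electrons forming a bond to the proton of H3O⁺. Following Markovnikov's rule, the resulting cation is tertiary. H2O is released.
(No 1,2-shift: no single shift to an adjacent carbon would give a more stable cation.)
Step 2: Water acts as the nucleophile: an oxygen lone pair bonds to the cationic carbon, giving an oxonium-ion intermediate.
Step 3: Deprotonation of the oxonium ion by a water molecule delivers the neutral alcohol and regenerates the acid catalyst.
Total: 3 elementary steps.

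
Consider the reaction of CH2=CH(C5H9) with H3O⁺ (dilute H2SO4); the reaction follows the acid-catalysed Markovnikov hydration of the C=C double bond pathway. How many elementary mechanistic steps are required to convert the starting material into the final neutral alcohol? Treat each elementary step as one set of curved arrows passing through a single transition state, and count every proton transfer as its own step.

Step 1: The π electrons of the C=C bond attack a proton of H3O⁺; Markovnikov addition places the new C–H on the less-substituted alkene carbon, so the positive charge ends up on the more-substituted carbon — a secondary carbocation. H2O is released.
Step 2: A hydride (H with its bonding pair) migrates from the adjacent cyclopentyl carbon to the cationic centre — a 1,2-hydride shift — upgrading the secondary cation to a tertiary one.
Step 3: Water acts as the nucleophile: an oxygen lone pair bonds to the cationic carbon, giving an oxonium-ion intermediate.
Step 4: H2O removes a proton from the oxonium oxygen, regenerating H3O⁺ and giving the neutral alcohol.
Total: 4 elementary steps.

4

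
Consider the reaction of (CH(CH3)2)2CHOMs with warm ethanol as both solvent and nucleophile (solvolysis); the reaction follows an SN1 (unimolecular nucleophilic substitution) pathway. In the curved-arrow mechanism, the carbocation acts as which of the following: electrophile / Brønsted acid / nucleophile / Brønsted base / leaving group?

Step 3: CH3CH2OH donates an oxygen lone pair into the empty p orbital of the cation, giving a protonated ether (an oxonium ion).
The carbocation accepts an electron pair into an empty or π* orbital — it is the electrophile.

electrophile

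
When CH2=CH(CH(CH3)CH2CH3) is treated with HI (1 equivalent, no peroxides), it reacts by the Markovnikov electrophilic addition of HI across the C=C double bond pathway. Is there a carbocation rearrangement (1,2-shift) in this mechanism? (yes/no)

yes

The first-formed carbocation is secondary.
The adjacent sec-butyl carbon already bears 2 other carbon substituents and has a hydrogen to migrate; after a 1,2-hydride shift from that carbon the positive charge sits on a tertiary centre.
Tertiary is more stable than secondary, so the shift occurs.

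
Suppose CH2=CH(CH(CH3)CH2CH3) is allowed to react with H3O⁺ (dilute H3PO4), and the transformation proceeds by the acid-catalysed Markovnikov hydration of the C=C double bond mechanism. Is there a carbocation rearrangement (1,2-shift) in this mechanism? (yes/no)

yes

The first-formed carbocation is secondary.
The adjacent sec-butyl carbon already bears 2 other carbon substituents and has a hydrogen to migrate; after a 1,2-hydride shift from that carbon the positive charge sits on a tertiary centre.
Tertiary is more stable than secondary, so the shift occurs.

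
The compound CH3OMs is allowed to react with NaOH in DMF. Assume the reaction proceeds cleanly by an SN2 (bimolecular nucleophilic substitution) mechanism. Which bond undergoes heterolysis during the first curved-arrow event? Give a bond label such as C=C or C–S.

Step 1: OH⁻ attacks the back face of the α-carbon while MsO⁻ departs with the C–O bonding pair — a single concerted displacement through a pentacoordinate transition state.
The bond broken in this step is the C–O bond.

C–O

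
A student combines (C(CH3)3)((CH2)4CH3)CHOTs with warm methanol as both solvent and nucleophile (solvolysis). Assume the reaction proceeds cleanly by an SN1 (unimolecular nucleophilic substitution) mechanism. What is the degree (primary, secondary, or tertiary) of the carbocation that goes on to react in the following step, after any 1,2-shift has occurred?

Step 1: The C–O bond breaks with both electrons going to the tosylate; TsO⁻ leaves and a secondary carbocation remains.
Step 2: A 1,2-methyl shift from the adjacent tert-butyl carbon moves the positive charge from the secondary centre to an adjacent carbon, generating a more stable tertiary carbocation.
The cation rearranges from secondary to tertiary via a 1,2-methyl shift from the adjacent tert-butyl carbon; the tertiary cation is what reacts next.

tertiary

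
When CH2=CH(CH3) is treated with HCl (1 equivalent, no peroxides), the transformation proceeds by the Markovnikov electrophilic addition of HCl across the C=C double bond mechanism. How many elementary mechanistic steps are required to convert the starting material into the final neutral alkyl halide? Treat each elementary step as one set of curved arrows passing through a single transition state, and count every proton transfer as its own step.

2

Step 1: Electrophilic addition begins with the π(C=C) electrons forming a bond to the proton of HCl. Following Markovnikov's rule, the resulting cation is secondary. The H–Cl bond breaks heterolytically, releasing Cl⁻.
(No 1,2-shift: no single shift to an adjacent carbon would give a more stable cation.)
Step 2: Nucleophilic attack by Cl⁻ on the carbocation completes the addition, giving R–Cl.
Total: 2 elementary steps.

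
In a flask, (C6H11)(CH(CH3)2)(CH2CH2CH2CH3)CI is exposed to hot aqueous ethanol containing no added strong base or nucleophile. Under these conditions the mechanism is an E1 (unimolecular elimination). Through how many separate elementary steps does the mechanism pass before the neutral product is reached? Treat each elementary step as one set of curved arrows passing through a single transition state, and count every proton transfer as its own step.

Step 1: Unassisted departure of I⁻ (taking the C–I bonding pair) generates a tertiary carbocation.
(No 1,2-shift: no single shift to an adjacent carbon would give a more stable cation.)
Step 2: A weak base (a water (or ethanol) molecule from the solvent) removes a proton from a carbon adjacent to the cationic centre; the electrons of that C–H bond become the new π(C=C) bond, giving the alkene.
Total: 2 elementary steps.

2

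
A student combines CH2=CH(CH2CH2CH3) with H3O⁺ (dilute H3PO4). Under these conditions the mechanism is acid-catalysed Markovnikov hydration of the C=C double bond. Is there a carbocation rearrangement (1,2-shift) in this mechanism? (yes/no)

no

The first-formed carbocation is secondary.
No single 1,2-shift to an adjacent carbon would produce a more-substituted cation than the one already present, so no rearrangement occurs.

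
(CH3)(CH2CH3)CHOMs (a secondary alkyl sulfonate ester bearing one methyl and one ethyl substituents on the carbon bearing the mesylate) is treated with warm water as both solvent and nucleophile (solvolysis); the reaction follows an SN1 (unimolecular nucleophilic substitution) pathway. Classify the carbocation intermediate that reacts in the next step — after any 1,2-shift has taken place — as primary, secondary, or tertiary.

Step 1: The C–O bond breaks with both electrons going to the mesylate; MsO⁻ leaves and a secondary carbocation remains.
No single 1,2-shift to an adjacent carbon would give a more-substituted cation, so no rearrangement occurs.

secondary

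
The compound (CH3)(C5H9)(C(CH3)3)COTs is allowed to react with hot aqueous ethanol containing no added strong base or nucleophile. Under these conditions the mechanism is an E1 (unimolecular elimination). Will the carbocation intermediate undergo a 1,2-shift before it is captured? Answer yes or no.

The first-formed carbocation is tertiary.
No single 1,2-shift to an adjacent carbon would produce a more-substituted cation than the one already present, so no rearrangement occurs.

no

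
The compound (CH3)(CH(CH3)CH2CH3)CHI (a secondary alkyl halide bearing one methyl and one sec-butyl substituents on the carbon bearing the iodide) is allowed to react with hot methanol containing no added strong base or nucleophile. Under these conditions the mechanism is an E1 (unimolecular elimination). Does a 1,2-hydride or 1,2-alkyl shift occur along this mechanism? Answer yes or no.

yes

The first-formed carbocation is secondary.
The adjacent sec-butyl carbon already bears 2 other carbon substituents and has a hydrogen to migrate; after a 1,2-hydride shift from that carbon the positive charge sits on a tertiary centre.
Tertiary is more stable than secondary, so the shift occurs.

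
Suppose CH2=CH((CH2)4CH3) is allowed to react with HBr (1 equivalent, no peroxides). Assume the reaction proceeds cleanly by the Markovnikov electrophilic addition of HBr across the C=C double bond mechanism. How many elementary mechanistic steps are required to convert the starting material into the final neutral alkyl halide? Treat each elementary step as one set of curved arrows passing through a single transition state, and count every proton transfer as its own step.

Step 1: The π electrons of the C=C bond attack a proton of HBr; Markovnikov addition places the new C–H on the less-substituted alkene carbon, so the positive charge ends up on the more-substituted carbon — a secondary carbocation. The H–Br bond breaks heterolytically, releasing Br⁻.
(No 1,2-shift: no single shift to an adjacent carbon would give a more stable cation.)
Step 2: Br⁻ captures the cation: a lone pair on Br⁻ fills the empty p orbital, producing the alkyl halide product.
Total: 2 elementary steps.

2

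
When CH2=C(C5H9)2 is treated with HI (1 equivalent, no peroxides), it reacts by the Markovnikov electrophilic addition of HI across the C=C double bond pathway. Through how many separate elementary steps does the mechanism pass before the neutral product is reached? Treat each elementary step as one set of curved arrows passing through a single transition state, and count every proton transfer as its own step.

2

Step 1: Protonation of the alkene by HI: the π bond acts as the nucleophile and picks up H⁺, giving the more stable (Markovnikov) tertiary carbocation. The H–I bond breaks heterolytically, releasing I⁻.
(No 1,2-shift: no single shift to an adjacent carbon would give a more stable cation.)
Step 2: I⁻ captures the cation: a lone pair on I⁻ fills the empty p orbital, producing the alkyl halide product.
Total: 2 elementary steps.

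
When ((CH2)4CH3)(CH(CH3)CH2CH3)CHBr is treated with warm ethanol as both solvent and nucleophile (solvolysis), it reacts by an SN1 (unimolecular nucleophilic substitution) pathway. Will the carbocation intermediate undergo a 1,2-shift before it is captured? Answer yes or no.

yes

The first-formed carbocation is secondary.
The adjacent sec-butyl carbon already bears 2 other carbon substituents and has a hydrogen to migrate; after a 1,2-hydride shift from that carbon the positive charge sits on a tertiary centre.
Tertiary is more stable than secondary, so the shift occurs.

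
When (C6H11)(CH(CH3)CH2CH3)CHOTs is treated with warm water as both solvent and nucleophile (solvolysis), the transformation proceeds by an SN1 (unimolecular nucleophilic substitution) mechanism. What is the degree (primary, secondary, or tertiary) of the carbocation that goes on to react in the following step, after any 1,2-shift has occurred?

Step 1: Unassisted departure of TsO⁻ (taking the C–O bonding pair) generates a secondary carbocation.
Step 2: A 1,2-hydride shift from the adjacent sec-butyl carbon moves the positive charge from the secondary centre to an adjacent carbon, generating a more stable tertiary carbocation.
The cation rearranges from secondary to tertiary via a 1,2-hydride shift from the adjacent sec-butyl carbon; the tertiary cation is what reacts next.

tertiary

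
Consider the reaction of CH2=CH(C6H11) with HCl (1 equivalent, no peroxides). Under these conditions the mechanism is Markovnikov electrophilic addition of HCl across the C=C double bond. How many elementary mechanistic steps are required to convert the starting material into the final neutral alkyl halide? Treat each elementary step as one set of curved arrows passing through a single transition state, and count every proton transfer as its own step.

Step 1: The π electrons of the C=C bond attack a proton of HCl; Markovnikov addition places the new C–H on the less-substituted alkene carbon, so the positive charge ends up on the more-substituted carbon — a secondary carbocation. The H–Cl bond breaks heterolytically, releasing Cl⁻.
Step 2: A 1,2-hydride shift from the adjacent cyclohexyl carbon moves the positive charge from the secondary centre to an adjacent carbon, generating a more stable tertiary carbocation.
Step 3: Cl⁻ captures the cation: a lone pair on Cl⁻ fills the empty p orbital, producing the alkyl halide product.
Total: 3 elementary steps.

3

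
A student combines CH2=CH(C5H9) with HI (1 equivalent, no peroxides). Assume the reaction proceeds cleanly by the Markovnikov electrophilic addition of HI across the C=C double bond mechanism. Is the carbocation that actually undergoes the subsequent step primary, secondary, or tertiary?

tertiary

Step 1: Electrophilic addition begins with the π(C=C) electrons forming a bond to the proton of HI. Following Markovnikov's rule, the resulting cation is secondary. The H–I bond breaks heterolytically, releasing I⁻.
Step 2: A 1,2-hydride shift from the adjacent cyclopentyl carbon moves the positive charge from the secondary centre to an adjacent carbon, generating a more stable tertiary carbocation.
The cation rearranges from secondary to tertiary via a 1,2-hydride shift from the adjacent cyclopentyl carbon; the tertiary cation is what reacts next.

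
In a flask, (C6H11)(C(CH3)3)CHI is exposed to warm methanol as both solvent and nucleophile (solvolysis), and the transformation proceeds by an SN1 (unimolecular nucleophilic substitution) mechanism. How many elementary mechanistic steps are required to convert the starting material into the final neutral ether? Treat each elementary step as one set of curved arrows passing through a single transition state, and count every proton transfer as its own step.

4

Step 1: The C–I bond breaks with both electrons going to the iodide; I⁻ leaves and a secondary carbocation remains.
Step 2: A 1,2-hydride shift from the adjacent cyclohexyl carbon moves the positive charge from the secondary centre to an adjacent carbon, generating a more stable tertiary carbocation.
Step 3: Nucleophilic capture: the oxygen of CH3OH bonds to the cationic carbon, producing an oxonium-ion intermediate.
Step 4: Proton transfer from the O–H of the oxonium ion to a solvent molecule delivers the neutral ether.
Total: 4 elementary steps.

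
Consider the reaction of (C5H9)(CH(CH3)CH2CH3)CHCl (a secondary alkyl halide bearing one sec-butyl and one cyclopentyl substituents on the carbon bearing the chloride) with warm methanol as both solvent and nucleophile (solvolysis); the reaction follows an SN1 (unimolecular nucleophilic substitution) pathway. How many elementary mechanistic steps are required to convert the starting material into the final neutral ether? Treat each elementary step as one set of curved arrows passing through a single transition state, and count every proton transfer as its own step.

Step 1: Ionisation: the C–Cl σ-bond cleaves heterolytically; both bonding electrons depart with Cl⁻, leaving a secondary carbocation at the α-carbon.
Step 2: Carbocation rearrangement: a 1,2-hydride shift from the adjacent sec-butyl carbon converts the initially-formed secondary cation into the more stable tertiary cation.
Step 3: Nucleophilic capture: the oxygen of CH3OH bonds to the cationic carbon, producing an oxonium-ion intermediate.
Step 4: A second solvent molecule removes the proton on oxygen, giving the neutral ether product.
Total: 4 elementary steps.

4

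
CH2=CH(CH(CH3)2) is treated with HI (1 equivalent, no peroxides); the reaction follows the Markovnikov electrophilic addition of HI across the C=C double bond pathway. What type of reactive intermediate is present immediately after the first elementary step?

Step 1: Electrophilic addition begins with the π(C=C) electrons forming a bond to the proton of HI. Following Markovnikov's rule, the resulting cation is secondary. The H–I bond breaks heterolytically, releasing I⁻.
After step 1 the species present is a secondary carbocation.

secondary carbocation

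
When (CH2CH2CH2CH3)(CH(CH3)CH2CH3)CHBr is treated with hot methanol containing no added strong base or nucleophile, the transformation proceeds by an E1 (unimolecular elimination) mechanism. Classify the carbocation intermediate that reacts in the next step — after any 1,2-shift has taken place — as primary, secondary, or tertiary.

Step 1: Unassisted departure of Br⁻ (taking the C–Br bonding pair) generates a secondary carbocation.
Step 2: Carbocation rearrangement: a 1,2-hydride shift from the adjacent sec-butyl carbon converts the initially-formed secondary cation into the more stable tertiary cation.
The cation rearranges from secondary to tertiary via a 1,2-hydride shift from the adjacent sec-butyl carbon; the tertiary cation is what reacts next.

tertiary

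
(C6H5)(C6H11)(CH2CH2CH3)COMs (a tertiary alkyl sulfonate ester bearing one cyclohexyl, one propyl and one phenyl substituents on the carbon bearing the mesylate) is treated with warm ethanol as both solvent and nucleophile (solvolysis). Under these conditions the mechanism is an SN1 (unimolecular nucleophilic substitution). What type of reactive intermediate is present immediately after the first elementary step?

Step 1: Unassisted departure of MsO⁻ (taking the C–O bonding pair) generates a tertiary carbocation.
After step 1 the species present is a tertiary carbocation.

tertiary carbocation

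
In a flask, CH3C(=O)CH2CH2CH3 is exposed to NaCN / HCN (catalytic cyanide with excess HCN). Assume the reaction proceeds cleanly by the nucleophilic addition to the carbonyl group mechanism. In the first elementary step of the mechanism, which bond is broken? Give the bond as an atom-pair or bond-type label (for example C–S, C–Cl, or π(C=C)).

Step 1: CN⁻ attacks the sp² carbonyl carbon; the C=O π bond breaks and the electrons end up as a lone pair on the alkoxide oxygen of the tetrahedral intermediate.
The bond broken in this step is the π(C=O) bond.

π(C=O)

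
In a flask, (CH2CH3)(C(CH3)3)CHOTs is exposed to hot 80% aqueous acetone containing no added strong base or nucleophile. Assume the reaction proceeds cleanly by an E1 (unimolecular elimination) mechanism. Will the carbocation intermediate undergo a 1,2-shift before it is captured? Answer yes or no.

yes

The first-formed carbocation is secondary.
The adjacent tert-butyl carbon has no hydrogen but bears methyl groups; migration of one methyl with its bonding pair (a 1,2-methyl shift) places the charge on a tertiary centre.
Tertiary is more stable than secondary, so the shift occurs.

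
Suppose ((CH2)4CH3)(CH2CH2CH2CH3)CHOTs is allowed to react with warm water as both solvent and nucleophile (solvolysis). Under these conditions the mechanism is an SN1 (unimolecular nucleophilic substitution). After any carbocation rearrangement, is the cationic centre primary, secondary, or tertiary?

secondary

Step 1: Ionisation: the C–O σ-bond cleaves heterolytically; both bonding electrons depart with TsO⁻, leaving a secondary carbocation at the α-carbon.
No single 1,2-shift to an adjacent carbon would give a more-substituted cation, so no rearrangement occurs.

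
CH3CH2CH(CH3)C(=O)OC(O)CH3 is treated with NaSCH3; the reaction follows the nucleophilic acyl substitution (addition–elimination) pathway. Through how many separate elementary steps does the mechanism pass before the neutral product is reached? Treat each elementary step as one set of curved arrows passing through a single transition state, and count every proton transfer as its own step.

Step 1: CH3S⁻ adds to the carbonyl carbon; the C=O π electrons shift onto oxygen and a tetrahedral alkoxide intermediate forms.
Step 2: Elimination step: re-formation of the carbonyl π bond drives out CH3CO2⁻, giving the new acyl compound.
Total: 2 elementary steps.

2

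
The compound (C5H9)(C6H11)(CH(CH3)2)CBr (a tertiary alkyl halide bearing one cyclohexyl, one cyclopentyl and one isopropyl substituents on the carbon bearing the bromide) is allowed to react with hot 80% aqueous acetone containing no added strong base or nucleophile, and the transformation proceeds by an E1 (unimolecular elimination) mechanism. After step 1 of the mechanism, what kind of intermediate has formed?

tertiary carbocation

Step 1: Unassisted departure of Br⁻ (taking the C–Br bonding pair) generates a tertiary carbocation.
After step 1 the species present is a tertiary carbocation.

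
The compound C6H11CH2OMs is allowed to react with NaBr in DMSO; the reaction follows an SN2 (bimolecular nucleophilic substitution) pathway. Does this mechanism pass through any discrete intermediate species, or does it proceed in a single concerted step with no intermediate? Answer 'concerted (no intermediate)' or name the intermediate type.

concerted (no intermediate)

Backside attack by Br⁻ on the carbon bearing the mesylate: the new C–Br bond forms as the C–O bond breaks, with Walden inversion at carbon.
All bond changes occur in one transition state; no discrete intermediate is formed.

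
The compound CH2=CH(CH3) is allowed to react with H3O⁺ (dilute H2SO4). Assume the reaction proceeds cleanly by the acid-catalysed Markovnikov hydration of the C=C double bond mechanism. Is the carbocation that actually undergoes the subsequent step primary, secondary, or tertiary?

Step 1: Electrophilic addition begins with the π(C=C) electrons forming a bond to the proton of H3O⁺. Following Markovnikov's rule, the resulting cation is secondary. H2O is released.
No single 1,2-shift to an adjacent carbon would give a more-substituted cation, so no rearrangement occurs.

secondary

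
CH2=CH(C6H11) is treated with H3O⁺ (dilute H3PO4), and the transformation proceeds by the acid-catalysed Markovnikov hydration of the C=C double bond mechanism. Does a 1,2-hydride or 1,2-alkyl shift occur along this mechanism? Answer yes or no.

yes

The first-formed carbocation is secondary.
The adjacent cyclohexyl carbon already bears 2 other carbon substituents and has a hydrogen to migrate; after a 1,2-hydride shift from that carbon the positive charge sits on a tertiary centre.
Tertiary is more stable than secondary, so the shift occurs.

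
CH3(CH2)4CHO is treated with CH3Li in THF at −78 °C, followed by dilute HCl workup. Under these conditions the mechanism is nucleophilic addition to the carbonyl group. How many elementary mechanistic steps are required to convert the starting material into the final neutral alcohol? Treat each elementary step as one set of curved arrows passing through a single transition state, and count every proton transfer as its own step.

2

Step 1: Nucleophilic addition: the carbanion-like carbon of CH3Li adds to the carbonyl carbon, pushing the π(C=O) electron pair onto oxygen and giving a tetrahedral alkoxide.
Step 2: On dilute HCl workup the alkoxide oxygen is protonated, giving an alcohol.
Total: 2 elementary steps.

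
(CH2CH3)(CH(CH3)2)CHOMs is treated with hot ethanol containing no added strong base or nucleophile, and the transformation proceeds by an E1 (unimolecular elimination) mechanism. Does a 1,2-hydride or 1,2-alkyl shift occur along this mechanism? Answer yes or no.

The first-formed carbocation is secondary.
The adjacent isopropyl carbon already bears 2 other carbon substituents and has a hydrogen to migrate; after a 1,2-hydride shift from that carbon the positive charge sits on a tertiary centre.
Tertiary is more stable than secondary, so the shift occurs.

yes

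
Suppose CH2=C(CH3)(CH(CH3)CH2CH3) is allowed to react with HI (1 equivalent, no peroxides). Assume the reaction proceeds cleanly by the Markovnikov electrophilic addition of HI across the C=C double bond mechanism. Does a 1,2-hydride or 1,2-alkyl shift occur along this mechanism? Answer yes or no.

no

The first-formed carbocation is tertiary.
No single 1,2-shift to an adjacent carbon would produce a more-substituted cation than the one already present, so no rearrangement occurs.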